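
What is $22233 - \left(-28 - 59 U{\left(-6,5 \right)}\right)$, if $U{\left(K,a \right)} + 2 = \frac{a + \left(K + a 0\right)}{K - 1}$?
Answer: $\frac{155060}{7} \approx 22151.0$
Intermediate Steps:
$U{\left(K,a \right)} = -2 + \frac{K + a}{-1 + K}$ ($U{\left(K,a \right)} = -2 + \frac{a + \left(K + a 0\right)}{K - 1} = -2 + \frac{a + \left(K + 0\right)}{-1 + K} = -2 + \frac{a + K}{-1 + K} = -2 + \frac{K + a}{-1 + K}$)
$22233 - \left(-28 - 59 U{\left(-6,5 \right)}\right) = 22233 - \left(-28 - 59 \frac{2 + 5 - -6}{-1 - 6}\right) = 22233 - \left(-28 - 59 \frac{2 + 5 + 6}{-7}\right) = 22233 - \left(-28 - 59 \left(\left(- \frac{1}{7}\right) 13\right)\right) = 22233 - \left(-28 - - \frac{767}{7}\right) = 22233 - \left(-28 + \frac{767}{7}\right) = 22233 - \frac{571}{7} = \frac{155060}{7}$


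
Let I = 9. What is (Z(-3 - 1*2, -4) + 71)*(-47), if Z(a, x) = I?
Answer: -3760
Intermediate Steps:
Z(a, x) = 9
(Z(-3 - 1*2, -4) + 71)*(-47) = (9 + 71)*(-47) = 80*(-47) = -3760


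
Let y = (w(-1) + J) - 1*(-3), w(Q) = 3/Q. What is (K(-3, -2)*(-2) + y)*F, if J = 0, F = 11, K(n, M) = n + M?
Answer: 110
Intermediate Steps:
K(n, M) = M + n
y = 0 (y = (3/(-1) + 0) - 1*(-3) = (3*(-1) + 0) + 3 = (-3 + 0) + 3 = -3 + 3 = 0)
(K(-3, -2)*(-2) + y)*F = ((-2 - 3)*(-2) + 0)*11 = (-5*(-2) + 0)*11 = (10 + 0)*11 = 10*11 = 110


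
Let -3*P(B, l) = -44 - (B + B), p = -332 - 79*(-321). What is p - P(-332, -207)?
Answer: 75701/3 ≈ 25234.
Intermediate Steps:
p = 25027 (p = -332 + 25359 = 25027)
P(B, l) = 44/3 + 2*B/3 (P(B, l) = -(-44 - (B + B))/3 = -(-44 - 2*B)/3 = 44/3 + 2*B/3)
p - P(-332, -207) = 25027 - (44/3 + (⅔)*(-332)) = 25027 - (44/3 - 664/3) = 25027 - 1*(-620/3) = 25027 + 620/3 = 75701/3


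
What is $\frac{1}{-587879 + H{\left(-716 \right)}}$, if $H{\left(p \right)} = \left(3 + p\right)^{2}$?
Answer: $- \frac{1}{79510} \approx -1.2577 \cdot 10^{-5}$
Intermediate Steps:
$\frac{1}{-587879 + H{\left(-716 \right)}} = \frac{1}{-587879 + \left(3 - 716\right)^{2}} = \frac{1}{-587879 + \left(-713\right)^{2}} = \frac{1}{-587879 + 508369} = \frac{1}{-79510} = - \frac{1}{79510}$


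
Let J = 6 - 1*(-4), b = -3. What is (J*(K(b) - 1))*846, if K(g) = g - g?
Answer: -8460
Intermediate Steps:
K(g) = 0
J = 10 (J = 6 + 4 = 10)
(J*(K(b) - 1))*846 = (10*(0 - 1))*846 = (10*(-1))*846 = -10*846 = -8460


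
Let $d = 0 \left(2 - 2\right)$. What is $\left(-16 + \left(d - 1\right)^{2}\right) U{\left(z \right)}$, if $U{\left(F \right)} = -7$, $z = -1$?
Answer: $105$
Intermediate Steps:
$d = 0$ ($d = 0 \cdot 0 = 0$)
$\left(-16 + \left(d - 1\right)^{2}\right) U{\left(z \right)} = \left(-16 + \left(0 - 1\right)^{2}\right) \left(-7\right) = \left(-16 + \left(-1\right)^{2}\right) \left(-7\right) = \left(-16 + 1\right) \left(-7\right) = \left(-15\right) \left(-7\right) = 105$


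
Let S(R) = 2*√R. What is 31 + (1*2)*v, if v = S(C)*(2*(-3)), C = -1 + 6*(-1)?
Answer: 31 - 24*I*√7 ≈ 31.0 - 63.498*I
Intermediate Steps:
C = -7 (C = -1 - 6 = -7)
v = -12*I*√7 (v = (2*√(-7))*(2*(-3)) = (2*(I*√7))*(-6) = (2*I*√7)*(-6) = -12*I*√7 ≈ -31.749*I)
31 + (1*2)*v = 31 + (1*2)*(-12*I*√7) = 31 + 2*(-12*I*√7) = 31 - 24*I*√7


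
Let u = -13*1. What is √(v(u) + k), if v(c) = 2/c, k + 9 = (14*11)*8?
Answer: √206661/13 ≈ 34.969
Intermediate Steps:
k = 1223 (k = -9 + (14*11)*8 = -9 + 154*8 = -9 + 1232 = 1223)
u = -13
√(v(u) + k) = √(2/(-13) + 1223) = √(2*(-1/13) + 1223) = √(-2/13 + 1223) = √(15897/13) = √206661/13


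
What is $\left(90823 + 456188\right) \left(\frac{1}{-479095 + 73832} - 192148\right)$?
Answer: $- \frac{42596006359199175}{405263} \approx -1.0511 \cdot 10^{11}$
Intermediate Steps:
$\left(90823 + 456188\right) \left(\frac{1}{-479095 + 73832} - 192148\right) = 547011 \left(\frac{1}{-405263} - 192148\right) = 547011 \left(- \frac{1}{405263} - 192148\right) = 547011 \left(- \frac{77870474925}{405263}\right) = - \frac{42596006359199175}{405263}$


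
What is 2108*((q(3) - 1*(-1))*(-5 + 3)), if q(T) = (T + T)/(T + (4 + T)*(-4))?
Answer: -80104/25 ≈ -3204.2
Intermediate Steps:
q(T) = 2*T/(-16 - 3*T) (q(T) = (2*T)/(T + (-16 - 4*T)) = (2*T)/(-16 - 3*T) = 2*T/(-16 - 3*T))
2108*((q(3) - 1*(-1))*(-5 + 3)) = 2108*((-2*3/(16 + 3*3) - 1*(-1))*(-5 + 3)) = 2108*((-2*3/(16 + 9) + 1)*(-2)) = 2108*((-2*3/25 + 1)*(-2)) = 2108*((-2*3*1/25 + 1)*(-2)) = 2108*((-6/25 + 1)*(-2)) = 2108*((19/25)*(-2)) = 2108*(-38/25) = -80104/25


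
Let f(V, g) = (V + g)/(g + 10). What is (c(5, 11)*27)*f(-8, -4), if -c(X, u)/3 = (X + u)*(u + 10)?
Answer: 54432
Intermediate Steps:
f(V, g) = (V + g)/(10 + g)
c(X, u) = -3*(10 + u)*(X + u) (c(X, u) = -3*(X + u)*(u + 10) = -3*(X + u)*(10 + u) = -3*(10 + u)*(X + u))
(c(5, 11)*27)*f(-8, -4) = ((-30*5 - 30*11 - 3*11² - 3*5*11)*27)*((-8 - 4)/(10 - 4)) = ((-150 - 330 - 3*121 - 165)*27)*(-12/6) = ((-150 - 330 - 363 - 165)*27)*((⅙)*(-12)) = -1008*27*(-2) = -27216*(-2) = 54432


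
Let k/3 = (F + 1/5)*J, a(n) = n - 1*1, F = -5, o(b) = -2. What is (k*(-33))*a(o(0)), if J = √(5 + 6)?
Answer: -7128*√11/5 ≈ -4728.2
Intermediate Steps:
J = √11 ≈ 3.3166
a(n) = -1 + n (a(n) = n - 1 = -1 + n)
k = -72*√11/5 (k = 3*((-5 + 1/5)*√11) = 3*((-5 + ⅕)*√11) = 3*(-24*√11/5) = -72*√11/5 ≈ -47.759)
(k*(-33))*a(o(0)) = (-72*√11/5*(-33))*(-1 - 2) = (2376*√11/5)*(-3) = -7128*√11/5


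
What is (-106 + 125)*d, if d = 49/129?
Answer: 931/129 ≈ 7.2171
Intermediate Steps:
d = 49/129 (d = 49*(1/129) = 49/129 ≈ 0.37985)
(-106 + 125)*d = (-106 + 125)*(49/129) = 19*(49/129) = 931/129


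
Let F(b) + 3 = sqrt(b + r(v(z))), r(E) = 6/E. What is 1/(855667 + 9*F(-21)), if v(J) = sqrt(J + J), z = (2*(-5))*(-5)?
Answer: 2139100/1830299528131 - 9*I*sqrt(510)/3660599056262 ≈ 1.1687e-6 - 5.5523e-11*I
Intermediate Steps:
z = 50 (z = -10*(-5) = 50)
v(J) = sqrt(2)*sqrt(J) (v(J) = sqrt(2*J) = sqrt(2)*sqrt(J))
F(b) = -3 + sqrt(3/5 + b) (F(b) = -3 + sqrt(b + 6/((sqrt(2)*sqrt(50)))) = -3 + sqrt(b + 6/((sqrt(2)*(5*sqrt(2))))) = -3 + sqrt(b + 6/10) = -3 + sqrt(b + 6*(1/10)) = -3 + sqrt(b + 3/5) = -3 + sqrt(3/5 + b))
1/(855667 + 9*F(-21)) = 1/(855667 + 9*(-3 + sqrt(15 + 25*(-21))/5)) = 1/(855667 + 9*(-3 + sqrt(15 - 525)/5)) = 1/(855667 + 9*(-3 + sqrt(-510)/5)) = 1/(855667 + 9*(-3 + (I*sqrt(510))/5)) = 1/(855667 + 9*(-3 + I*sqrt(510)/5)) = 1/(855667 + (-27 + 9*I*sqrt(510)/5)) = 1/(855640 + 9*I*sqrt(510)/5)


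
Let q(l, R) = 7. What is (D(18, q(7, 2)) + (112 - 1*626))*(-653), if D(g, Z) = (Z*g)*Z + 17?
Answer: -251405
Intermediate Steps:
D(g, Z) = 17 + g*Z² (D(g, Z) = g*Z² + 17 = 17 + g*Z²)
(D(18, q(7, 2)) + (112 - 1*626))*(-653) = ((17 + 18*7²) + (112 - 1*626))*(-653) = ((17 + 18*49) + (112 - 626))*(-653) = ((17 + 882) - 514)*(-653) = (899 - 514)*(-653) = 385*(-653) = -251405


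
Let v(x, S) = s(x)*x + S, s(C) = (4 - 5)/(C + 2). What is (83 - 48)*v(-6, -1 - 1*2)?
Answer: -315/2 ≈ -157.50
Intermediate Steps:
s(C) = -1/(2 + C)
v(x, S) = S - x/(2 + x) (v(x, S) = (-1/(2 + x))*x + S = -x/(2 + x) + S = S - x/(2 + x))
(83 - 48)*v(-6, -1 - 1*2) = (83 - 48)*((-1*(-6) + (-1 - 1*2)*(2 - 6))/(2 - 6)) = 35*((6 + (-1 - 2)*(-4))/(-4)) = 35*(-(6 - 3*(-4))/4) = 35*(-(6 + 12)/4) = 35*(-¼*18) = 35*(-9/2) = -315/2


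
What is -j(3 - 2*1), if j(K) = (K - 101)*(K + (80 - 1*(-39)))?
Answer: 12000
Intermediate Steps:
j(K) = (-101 + K)*(119 + K) (j(K) = (-101 + K)*(K + (80 + 39)) = (-101 + K)*(K + 119) = (-101 + K)*(119 + K))
-j(3 - 2*1) = -(-12019 + (3 - 2*1)**2 + 18*(3 - 2*1)) = -(-12019 + (3 - 2)**2 + 18*(3 - 2)) = -(-12019 + 1**2 + 18*1) = -(-12019 + 1 + 18) = -1*(-12000) = 12000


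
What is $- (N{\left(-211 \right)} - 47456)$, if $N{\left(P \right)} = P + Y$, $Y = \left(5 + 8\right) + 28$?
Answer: $47626$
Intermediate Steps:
$Y = 41$ ($Y = 13 + 28 = 41$)
$N{\left(P \right)} = 41 + P$ ($N{\left(P \right)} = P + 41 = 41 + P$)
$- (N{\left(-211 \right)} - 47456) = - (\left(41 - 211\right) - 47456) = - (-170 - 47456) = \left(-1\right) \left(-47626\right) = 47626$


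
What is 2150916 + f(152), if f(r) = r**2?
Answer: 2174020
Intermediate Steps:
2150916 + f(152) = 2150916 + 152**2 = 2150916 + 23104 = 2174020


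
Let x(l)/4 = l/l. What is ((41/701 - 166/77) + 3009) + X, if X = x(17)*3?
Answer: 162951308/53977 ≈ 3018.9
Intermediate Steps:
x(l) = 4 (x(l) = 4*(l/l) = 4*1 = 4)
X = 12 (X = 4*3 = 12)
((41/701 - 166/77) + 3009) + X = ((41/701 - 166/77) + 3009) + 12 = (-113209/53977 + 3009) + 12 = 162303584/53977 + 12 = 162951308/53977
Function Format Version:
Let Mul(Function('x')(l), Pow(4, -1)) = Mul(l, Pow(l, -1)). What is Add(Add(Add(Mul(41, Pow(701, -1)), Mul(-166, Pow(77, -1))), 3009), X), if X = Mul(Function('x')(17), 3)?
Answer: Rational(162951308, 53977) ≈ 3018.9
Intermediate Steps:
Function('x')(l) = 4 (Function('x')(l) = Mul(4, Mul(l, Pow(l, -1))) = Mul(4, 1) = 4)
X = 12 (X = Mul(4, 3) = 12)
Add(Add(Add(Mul(41, Pow(701, -1)), Mul(-166, Pow(77, -1))), 3009), X) = Add(Add(Add(Mul(41, Pow(701, -1)), Mul(-166, Pow(77, -1))), 3009), 12) = Add(Add(Add(Mul(41, Rational(1, 701)), Mul(-166, Rational(1, 77))), 3009), 12) = Add(Add(Add(Rational(41, 701), Rational(-166, 77)), 3009), 12) = Add(Add(Rational(-113209, 53977), 3009), 12) = Add(Rational(162303584, 53977), 12) = Rational(162951308, 53977)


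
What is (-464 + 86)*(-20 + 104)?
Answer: -31752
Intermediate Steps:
(-464 + 86)*(-20 + 104) = -378*84 = -31752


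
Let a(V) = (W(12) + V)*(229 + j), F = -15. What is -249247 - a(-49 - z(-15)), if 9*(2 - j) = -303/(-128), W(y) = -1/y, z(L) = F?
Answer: -1112291549/4608 ≈ -2.4138e+5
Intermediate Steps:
z(L) = -15
j = 667/384 (j = 2 - (-101)/(3*(-128)) = 2 - (-101)*(-1)/(3*128) = 2 - ⅑*303/128 = 2 - 101/384 = 667/384 ≈ 1.7370)
a(V) = -88603/4608 + 88603*V/384 (a(V) = (-1/12 + V)*(229 + 667/384) = (-1*1/12 + V)*(88603/384) = (-1/12 + V)*(88603/384) = -88603/4608 + 88603*V/384)
-249247 - a(-49 - z(-15)) = -249247 - (-88603/4608 + 88603*(-49 - 1*(-15))/384) = -249247 - (-88603/4608 + 88603*(-49 + 15)/384) = -249247 - (-88603/4608 + (88603/384)*(-34)) = -249247 - (-88603/4608 - 1506251/192) = -249247 - 1*(-36238627/4608) = -249247 + 36238627/4608 = -1112291549/4608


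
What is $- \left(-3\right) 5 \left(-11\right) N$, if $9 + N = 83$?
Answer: $-12210$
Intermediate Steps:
$N = 74$ ($N = -9 + 83 = 74$)
$- \left(-3\right) 5 \left(-11\right) N = - \left(-3\right) 5 \left(-11\right) 74 = \left(-1\right) \left(-15\right) \left(-11\right) 74 = 15 \left(-11\right) 74 = \left(-165\right) 74 = -12210$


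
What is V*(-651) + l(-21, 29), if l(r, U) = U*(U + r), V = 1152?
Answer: -749720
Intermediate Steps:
V*(-651) + l(-21, 29) = 1152*(-651) + 29*(29 - 21) = -749952 + 29*8 = -749952 + 232 = -749720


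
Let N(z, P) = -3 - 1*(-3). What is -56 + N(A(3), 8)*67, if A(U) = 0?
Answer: -56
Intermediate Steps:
N(z, P) = 0 (N(z, P) = -3 + 3 = 0)
-56 + N(A(3), 8)*67 = -56 + 0*67 = -56 + 0 = -56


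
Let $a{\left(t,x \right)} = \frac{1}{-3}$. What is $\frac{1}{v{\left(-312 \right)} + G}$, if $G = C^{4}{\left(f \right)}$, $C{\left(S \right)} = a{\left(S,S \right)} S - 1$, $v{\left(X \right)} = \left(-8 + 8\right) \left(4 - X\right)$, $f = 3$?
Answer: $\frac{1}{16} \approx 0.0625$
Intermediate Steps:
$a{\left(t,x \right)} = - \frac{1}{3}$
$v{\left(X \right)} = 0$ ($v{\left(X \right)} = 0 \left(4 - X\right) = 0$)
$C{\left(S \right)} = -1 - \frac{S}{3}$ ($C{\left(S \right)} = - \frac{S}{3} - 1 = -1 - \frac{S}{3}$)
$G = 16$ ($G = \left(-1 - 1\right)^{4} = \left(-2\right)^{4} = 16$)
$\frac{1}{v{\left(-312 \right)} + G} = \frac{1}{0 + 16} = \frac{1}{16}$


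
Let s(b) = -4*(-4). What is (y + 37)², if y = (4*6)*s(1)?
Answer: 177241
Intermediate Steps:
s(b) = 16
y = 384 (y = (4*6)*16 = 24*16 = 384)
(y + 37)² = (384 + 37)² = 421² = 177241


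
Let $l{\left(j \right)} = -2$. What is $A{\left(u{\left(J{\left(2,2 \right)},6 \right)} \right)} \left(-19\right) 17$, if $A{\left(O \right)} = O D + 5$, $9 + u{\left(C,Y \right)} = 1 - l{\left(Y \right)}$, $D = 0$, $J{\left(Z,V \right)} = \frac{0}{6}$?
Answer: $-1615$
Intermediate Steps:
$J{\left(Z,V \right)} = 0$ ($J{\left(Z,V \right)} = 0 \cdot \frac{1}{6} = 0$)
$u{\left(C,Y \right)} = -6$ ($u{\left(C,Y \right)} = -9 + \left(1 - -2\right) = -9 + \left(1 + 2\right) = -9 + 3 = -6$)
$A{\left(O \right)} = 5$ ($A{\left(O \right)} = O 0 + 5 = 0 + 5 = 5$)
$A{\left(u{\left(J{\left(2,2 \right)},6 \right)} \right)} \left(-19\right) 17 = 5 \left(-19\right) 17 = \left(-95\right) 17 = -1615$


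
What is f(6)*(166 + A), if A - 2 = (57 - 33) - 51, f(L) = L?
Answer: 846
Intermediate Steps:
A = -25 (A = 2 + ((57 - 33) - 51) = 2 + (24 - 51) = 2 - 27 = -25)
f(6)*(166 + A) = 6*(166 - 25) = 6*141 = 846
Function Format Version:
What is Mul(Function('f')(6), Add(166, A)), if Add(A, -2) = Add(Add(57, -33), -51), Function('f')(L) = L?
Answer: 846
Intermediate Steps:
A = -25 (A = Add(2, Add(Add(57, -33), -51)) = Add(2, Add(24, -51)) = Add(2, -27) = -25)
Mul(Function('f')(6), Add(166, A)) = Mul(6, Add(166, -25)) = Mul(6, 141) = 846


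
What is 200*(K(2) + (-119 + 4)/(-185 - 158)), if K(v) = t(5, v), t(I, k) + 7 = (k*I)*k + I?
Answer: 1257800/343 ≈ 3667.1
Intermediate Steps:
t(I, k) = -7 + I + I*k**2 (t(I, k) = -7 + ((k*I)*k + I) = -7 + ((I*k)*k + I) = -7 + (I*k**2 + I) = -7 + (I + I*k**2) = -7 + I + I*k**2)
K(v) = -2 + 5*v**2 (K(v) = -7 + 5 + 5*v**2 = -2 + 5*v**2)
200*(K(2) + (-119 + 4)/(-185 - 158)) = 200*((-2 + 5*2**2) + (-119 + 4)/(-185 - 158)) = 200*((-2 + 5*4) - 115/(-343)) = 200*((-2 + 20) - 115*(-1/343)) = 200*(18 + 115/343) = 200*(6289/343) = 1257800/343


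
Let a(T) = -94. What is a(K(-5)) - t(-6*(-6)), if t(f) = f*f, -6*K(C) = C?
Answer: -1390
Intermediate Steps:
K(C) = -C/6
t(f) = f²
a(K(-5)) - t(-6*(-6)) = -94 - (-6*(-6))² = -94 - 1*36² = -94 - 1*1296 = -94 - 1296 = -1390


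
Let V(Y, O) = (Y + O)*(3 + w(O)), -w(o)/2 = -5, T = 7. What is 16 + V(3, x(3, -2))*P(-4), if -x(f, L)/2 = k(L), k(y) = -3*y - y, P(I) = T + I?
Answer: -491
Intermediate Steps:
w(o) = 10 (w(o) = -2*(-5) = 10)
P(I) = 7 + I
k(y) = -4*y
x(f, L) = 8*L (x(f, L) = -(-8)*L = 8*L)
V(Y, O) = 13*O + 13*Y (V(Y, O) = (Y + O)*(3 + 10) = (O + Y)*13 = 13*O + 13*Y)
16 + V(3, x(3, -2))*P(-4) = 16 + (13*(8*(-2)) + 13*3)*(7 - 4) = 16 + (13*(-16) + 39)*3 = 16 + (-208 + 39)*3 = 16 - 169*3 = 16 - 507 = -491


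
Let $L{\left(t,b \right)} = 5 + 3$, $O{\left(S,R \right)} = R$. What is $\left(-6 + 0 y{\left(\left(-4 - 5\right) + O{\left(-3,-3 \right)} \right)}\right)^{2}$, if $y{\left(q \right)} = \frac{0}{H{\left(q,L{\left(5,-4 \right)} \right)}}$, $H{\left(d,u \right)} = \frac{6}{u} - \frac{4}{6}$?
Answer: $36$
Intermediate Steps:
$L{\left(t,b \right)} = 8$
$H{\left(d,u \right)} = - \frac{2}{3} + \frac{6}{u}$ ($H{\left(d,u \right)} = \frac{6}{u} - \frac{2}{3} = - \frac{2}{3} + \frac{6}{u}$)
$y{\left(q \right)} = 0$ ($y{\left(q \right)} = \frac{0}{- \frac{2}{3} + \frac{6}{8}} = \frac{0}{- \frac{2}{3} + 6 \cdot \frac{1}{8}} = \frac{0}{- \frac{2}{3} + \frac{3}{4}} = 0 \frac{1}{\frac{1}{12}} = 0 \cdot 12 = 0$)
$\left(-6 + 0 y{\left(\left(-4 - 5\right) + O{\left(-3,-3 \right)} \right)}\right)^{2} = \left(-6 + 0 \cdot 0\right)^{2} = \left(-6 + 0\right)^{2} = \left(-6\right)^{2} = 36$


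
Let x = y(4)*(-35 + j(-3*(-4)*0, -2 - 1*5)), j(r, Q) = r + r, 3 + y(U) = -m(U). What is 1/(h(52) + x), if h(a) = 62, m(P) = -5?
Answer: -⅛ ≈ -0.12500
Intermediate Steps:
y(U) = 2 (y(U) = -3 - 1*(-5) = -3 + 5 = 2)
j(r, Q) = 2*r
x = -70 (x = 2*(-35 + 2*(-3*(-4)*0)) = 2*(-35 + 2*(12*0)) = 2*(-35 + 2*0) = 2*(-35 + 0) = 2*(-35) = -70)
1/(h(52) + x) = 1/(62 - 70) = 1/(-8) = -⅛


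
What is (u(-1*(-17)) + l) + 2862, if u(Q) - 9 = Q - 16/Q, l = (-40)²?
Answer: 76280/17 ≈ 4487.1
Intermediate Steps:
l = 1600
u(Q) = 9 + Q - 16/Q (u(Q) = 9 + (Q - 16/Q) = 9 + Q - 16/Q)
(u(-1*(-17)) + l) + 2862 = ((9 - 1*(-17) - 16/((-1*(-17)))) + 1600) + 2862 = ((9 + 17 - 16/17) + 1600) + 2862 = (426/17 + 1600) + 2862 = 27626/17 + 2862 = 76280/17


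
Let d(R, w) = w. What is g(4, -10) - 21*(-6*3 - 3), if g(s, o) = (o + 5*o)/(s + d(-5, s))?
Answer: 867/2 ≈ 433.50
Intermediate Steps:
g(s, o) = 3*o/s (g(s, o) = (o + 5*o)/(s + s) = (6*o)/((2*s)) = (6*o)*(1/(2*s)) = 3*o/s)
g(4, -10) - 21*(-6*3 - 3) = 3*(-10)/4 - 21*(-6*3 - 3) = 3*(-10)*(1/4) - 21*(-18 - 3) = -15/2 - 21*(-21) = -15/2 + 441 = 867/2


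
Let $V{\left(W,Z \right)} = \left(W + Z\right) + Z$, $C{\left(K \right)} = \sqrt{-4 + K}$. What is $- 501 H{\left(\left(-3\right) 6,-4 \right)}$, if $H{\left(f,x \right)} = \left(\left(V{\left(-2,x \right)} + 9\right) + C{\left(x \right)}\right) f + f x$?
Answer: $-45090 + 18036 i \sqrt{2} \approx -45090.0 + 25507.0 i$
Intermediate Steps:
$V{\left(W,Z \right)} = W + 2 Z$
$H{\left(f,x \right)} = f x + f \left(7 + \sqrt{-4 + x} + 2 x\right)$ ($H{\left(f,x \right)} = \left(\left(\left(-2 + 2 x\right) + 9\right) + \sqrt{-4 + x}\right) f + f x = \left(\left(7 + 2 x\right) + \sqrt{-4 + x}\right) f + f x = \left(7 + \sqrt{-4 + x} + 2 x\right) f + f x = f \left(7 + \sqrt{-4 + x} + 2 x\right) + f x = f x + f \left(7 + \sqrt{-4 + x} + 2 x\right)$)
$- 501 H{\left(\left(-3\right) 6,-4 \right)} = - 501 \left(-3\right) 6 \left(7 + \sqrt{-4 - 4} + 3 \left(-4\right)\right) = - 501 \left(- 18 \left(7 + \sqrt{-8} - 12\right)\right) = - 501 \left(- 18 \left(7 + 2 i \sqrt{2} - 12\right)\right) = - 501 \left(- 18 \left(-5 + 2 i \sqrt{2}\right)\right) = - 501 \left(90 - 36 i \sqrt{2}\right) = -45090 + 18036 i \sqrt{2}$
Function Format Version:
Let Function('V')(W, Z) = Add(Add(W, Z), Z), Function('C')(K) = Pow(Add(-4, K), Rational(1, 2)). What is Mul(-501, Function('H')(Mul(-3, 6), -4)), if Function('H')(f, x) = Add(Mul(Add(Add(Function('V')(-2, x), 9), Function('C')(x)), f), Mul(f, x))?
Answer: Add(-45090, Mul(18036, I, Pow(2, Rational(1, 2)))) ≈ Add(-45090., Mul(25507., I))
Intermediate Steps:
Function('V')(W, Z) = Add(W, Mul(2, Z))
Function('H')(f, x) = Add(Mul(f, x), Mul(f, Add(7, Pow(Add(-4, x), Rational(1, 2)), Mul(2, x)))) (Function('H')(f, x) = Add(Mul(Add(Add(Add(-2, Mul(2, x)), 9), Pow(Add(-4, x), Rational(1, 2))), f), Mul(f, x)) = Add(Mul(Add(Add(7, Mul(2, x)), Pow(Add(-4, x), Rational(1, 2))), f), Mul(f, x)) = Add(Mul(Add(7, Pow(Add(-4, x), Rational(1, 2)), Mul(2, x)), f), Mul(f, x)) = Add(Mul(f, Add(7, Pow(Add(-4, x), Rational(1, 2)), Mul(2, x))), Mul(f, x)) = Add(Mul(f, x), Mul(f, Add(7, Pow(Add(-4, x), Rational(1, 2)), Mul(2, x)))))
Mul(-501, Function('H')(Mul(-3, 6), -4)) = Mul(-501, Mul(Mul(-3, 6), Add(7, Pow(Add(-4, -4), Rational(1, 2)), Mul(3, -4)))) = Mul(-501, Mul(-18, Add(7, Pow(-8, Rational(1, 2)), -12))) = Mul(-501, Mul(-18, Add(7, Mul(2, I, Pow(2, Rational(1, 2))), -12))) = Mul(-501, Mul(-18, Add(-5, Mul(2, I, Pow(2, Rational(1, 2)))))) = Mul(-501, Add(90, Mul(-36, I, Pow(2, Rational(1, 2))))) = Add(-45090, Mul(18036, I, Pow(2, Rational(1, 2))))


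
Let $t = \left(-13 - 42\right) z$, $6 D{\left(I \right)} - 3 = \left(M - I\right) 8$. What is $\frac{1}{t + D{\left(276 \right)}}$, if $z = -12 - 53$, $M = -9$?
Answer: $\frac{2}{6391} \approx 0.00031294$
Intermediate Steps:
$D{\left(I \right)} = - \frac{23}{2} - \frac{4 I}{3}$ ($D{\left(I \right)} = \frac{1}{2} + \frac{\left(-9 - I\right) 8}{6} = \frac{1}{2} + \frac{-72 - 8 I}{6} = \frac{1}{2} - \left(12 + \frac{4 I}{3}\right) = - \frac{23}{2} - \frac{4 I}{3}$)
$z = -65$
$t = 3575$ ($t = \left(-13 - 42\right) \left(-65\right) = \left(-55\right) \left(-65\right) = 3575$)
$\frac{1}{t + D{\left(276 \right)}} = \frac{1}{3575 - \frac{759}{2}} = \frac{1}{\frac{6391}{2}} = \frac{2}{6391}$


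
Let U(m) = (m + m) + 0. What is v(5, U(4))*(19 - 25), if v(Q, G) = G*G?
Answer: -384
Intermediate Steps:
U(m) = 2*m (U(m) = 2*m + 0 = 2*m)
v(Q, G) = G²
v(5, U(4))*(19 - 25) = (2*4)²*(19 - 25) = 8²*(-6) = 64*(-6) = -384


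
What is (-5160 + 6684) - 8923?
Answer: -7399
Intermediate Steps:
(-5160 + 6684) - 8923 = 1524 - 8923 = -7399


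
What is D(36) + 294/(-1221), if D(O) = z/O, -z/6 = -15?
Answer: 1839/814 ≈ 2.2592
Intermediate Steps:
z = 90 (z = -6*(-15) = 90)
D(O) = 90/O
D(36) + 294/(-1221) = 90/36 + 294/(-1221) = 90*(1/36) + 294*(-1/1221) = 5/2 - 98/407 = 1839/814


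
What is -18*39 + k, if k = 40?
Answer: -662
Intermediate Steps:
-18*39 + k = -18*39 + 40 = -702 + 40 = -662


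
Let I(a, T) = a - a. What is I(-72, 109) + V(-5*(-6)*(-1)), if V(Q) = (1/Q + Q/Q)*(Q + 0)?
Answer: -29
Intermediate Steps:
I(a, T) = 0
V(Q) = Q*(1 + 1/Q) (V(Q) = (1/Q + 1)*Q = (1 + 1/Q)*Q = Q*(1 + 1/Q))
I(-72, 109) + V(-5*(-6)*(-1)) = 0 + (1 - 5*(-6)*(-1)) = 0 + (1 + 30*(-1)) = 0 + (1 - 30) = 0 - 29 = -29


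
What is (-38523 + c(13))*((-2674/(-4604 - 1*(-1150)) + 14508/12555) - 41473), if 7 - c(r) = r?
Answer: 13797338611506/8635 ≈ 1.5978e+9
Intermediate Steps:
c(r) = 7 - r
(-38523 + c(13))*((-2674/(-4604 - 1*(-1150)) + 14508/12555) - 41473) = (-38523 + (7 - 1*13))*((-2674/(-4604 - 1*(-1150)) + 14508/12555) - 41473) = (-38523 + (7 - 13))*((-2674/(-4604 + 1150) + 14508*(1/12555)) - 41473) = (-38523 - 6)*((-2674/(-3454) + 52/45) - 41473) = -38529*((-2674*(-1/3454) + 52/45) - 41473) = -38529*((1337/1727 + 52/45) - 41473) = -38529*(149969/77715 - 41473) = -38529*(-3222924226/77715) = 13797338611506/8635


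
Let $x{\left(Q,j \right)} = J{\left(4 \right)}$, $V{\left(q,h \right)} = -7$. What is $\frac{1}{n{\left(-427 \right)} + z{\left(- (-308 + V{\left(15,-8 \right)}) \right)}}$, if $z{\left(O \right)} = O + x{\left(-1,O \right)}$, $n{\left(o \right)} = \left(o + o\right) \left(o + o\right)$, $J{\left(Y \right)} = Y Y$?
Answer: $\frac{1}{729647} \approx 1.3705 \cdot 10^{-6}$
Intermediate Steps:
$J{\left(Y \right)} = Y^{2}$
$x{\left(Q,j \right)} = 16$ ($x{\left(Q,j \right)} = 4^{2} = 16$)
$n{\left(o \right)} = 4 o^{2}$ ($n{\left(o \right)} = 2 o 2 o = 4 o^{2}$)
$z{\left(O \right)} = 16 + O$ ($z{\left(O \right)} = O + 16 = 16 + O$)
$\frac{1}{n{\left(-427 \right)} + z{\left(- (-308 + V{\left(15,-8 \right)}) \right)}} = \frac{1}{4 \left(-427\right)^{2} + \left(16 - \left(-308 - 7\right)\right)} = \frac{1}{4 \cdot 182329 + \left(16 - -315\right)} = \frac{1}{729316 + \left(16 + 315\right)} = \frac{1}{729316 + 331} = \frac{1}{729647}$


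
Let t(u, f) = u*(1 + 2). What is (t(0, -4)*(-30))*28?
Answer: 0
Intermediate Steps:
t(u, f) = 3*u (t(u, f) = u*3 = 3*u)
(t(0, -4)*(-30))*28 = ((3*0)*(-30))*28 = (0*(-30))*28 = 0*28 = 0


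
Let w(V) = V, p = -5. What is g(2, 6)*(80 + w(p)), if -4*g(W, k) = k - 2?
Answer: -75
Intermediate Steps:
g(W, k) = ½ - k/4 (g(W, k) = -(k - 2)/4 = -(-2 + k)/4 = ½ - k/4)
g(2, 6)*(80 + w(p)) = (½ - ¼*6)*(80 - 5) = (½ - 3/2)*75 = -1*75 = -75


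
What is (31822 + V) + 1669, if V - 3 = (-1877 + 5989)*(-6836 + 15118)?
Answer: 34089078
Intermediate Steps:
V = 34055587 (V = 3 + (-1877 + 5989)*(-6836 + 15118) = 3 + 4112*8282 = 3 + 34055584 = 34055587)
(31822 + V) + 1669 = (31822 + 34055587) + 1669 = 34087409 + 1669 = 34089078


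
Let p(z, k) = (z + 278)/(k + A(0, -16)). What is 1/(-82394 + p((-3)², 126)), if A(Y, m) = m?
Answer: -110/9063053 ≈ -1.2137e-5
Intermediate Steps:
p(z, k) = (278 + z)/(-16 + k) (p(z, k) = (z + 278)/(k - 16) = (278 + z)/(-16 + k))
1/(-82394 + p((-3)², 126)) = 1/(-82394 + (278 + (-3)²)/(-16 + 126)) = 1/(-82394 + (278 + 9)/110) = 1/(-82394 + (1/110)*287) = 1/(-82394 + 287/110) = 1/(-9063053/110) = -110/9063053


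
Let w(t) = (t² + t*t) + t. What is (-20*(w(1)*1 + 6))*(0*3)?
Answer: 0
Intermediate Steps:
w(t) = t + 2*t² (w(t) = (t² + t²) + t = 2*t² + t = t + 2*t²)
(-20*(w(1)*1 + 6))*(0*3) = (-20*((1*(1 + 2*1))*1 + 6))*(0*3) = -20*((1*(1 + 2))*1 + 6)*0 = -20*((1*3)*1 + 6)*0 = -20*(3*1 + 6)*0 = -20*(3 + 6)*0 = -20*9*0 = -180*0 = 0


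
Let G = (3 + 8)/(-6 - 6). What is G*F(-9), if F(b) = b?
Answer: 33/4 ≈ 8.2500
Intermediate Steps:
G = -11/12 (G = 11/(-12) = 11*(-1/12) = -11/12 ≈ -0.91667)
G*F(-9) = -11/12*(-9) = 33/4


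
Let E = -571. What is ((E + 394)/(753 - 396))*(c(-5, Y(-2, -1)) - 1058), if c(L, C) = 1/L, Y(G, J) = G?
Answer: 312169/595 ≈ 524.65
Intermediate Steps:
((E + 394)/(753 - 396))*(c(-5, Y(-2, -1)) - 1058) = ((-571 + 394)/(753 - 396))*(1/(-5) - 1058) = (-177/357)*(-⅕ - 1058) = -177*1/357*(-5291/5) = -59/119*(-5291/5) = 312169/595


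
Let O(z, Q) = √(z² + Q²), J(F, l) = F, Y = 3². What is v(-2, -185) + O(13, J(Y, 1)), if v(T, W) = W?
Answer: -185 + 5*√10 ≈ -169.19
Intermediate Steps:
Y = 9
O(z, Q) = √(Q² + z²)
v(-2, -185) + O(13, J(Y, 1)) = -185 + √(9² + 13²) = -185 + √(81 + 169) = -185 + √250 = -185 + 5*√10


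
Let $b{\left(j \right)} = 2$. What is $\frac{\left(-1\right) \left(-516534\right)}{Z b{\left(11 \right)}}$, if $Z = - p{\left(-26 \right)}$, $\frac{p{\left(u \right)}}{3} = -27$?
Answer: $\frac{86089}{27} \approx 3188.5$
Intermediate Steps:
$p{\left(u \right)} = -81$ ($p{\left(u \right)} = 3 \left(-27\right) = -81$)
$Z = 81$ ($Z = \left(-1\right) \left(-81\right) = 81$)
$\frac{\left(-1\right) \left(-516534\right)}{Z b{\left(11 \right)}} = \frac{\left(-1\right) \left(-516534\right)}{81 \cdot 2} = \frac{516534}{162} = 516534 \cdot \frac{1}{162} = \frac{86089}{27}$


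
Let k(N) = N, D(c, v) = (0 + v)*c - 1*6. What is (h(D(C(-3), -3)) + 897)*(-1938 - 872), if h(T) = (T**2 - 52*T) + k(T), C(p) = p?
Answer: -2115930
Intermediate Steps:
D(c, v) = -6 + c*v (D(c, v) = v*c - 6 = c*v - 6 = -6 + c*v)
h(T) = T**2 - 51*T (h(T) = (T**2 - 52*T) + T = T**2 - 51*T)
(h(D(C(-3), -3)) + 897)*(-1938 - 872) = ((-6 - 3*(-3))*(-51 + (-6 - 3*(-3))) + 897)*(-1938 - 872) = ((-6 + 9)*(-51 + (-6 + 9)) + 897)*(-2810) = (3*(-51 + 3) + 897)*(-2810) = (3*(-48) + 897)*(-2810) = (-144 + 897)*(-2810) = 753*(-2810) = -2115930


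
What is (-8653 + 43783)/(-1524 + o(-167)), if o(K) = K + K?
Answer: -17565/929 ≈ -18.907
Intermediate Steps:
o(K) = 2*K
(-8653 + 43783)/(-1524 + o(-167)) = (-8653 + 43783)/(-1524 + 2*(-167)) = 35130/(-1524 - 334) = 35130/(-1858) = 35130*(-1/1858) = -17565/929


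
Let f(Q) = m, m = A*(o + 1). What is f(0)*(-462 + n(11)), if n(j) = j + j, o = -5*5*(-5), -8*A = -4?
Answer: -27720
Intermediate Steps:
A = ½ (A = -⅛*(-4) = ½ ≈ 0.50000)
o = 125 (o = -25*(-5) = 125)
m = 63 (m = (125 + 1)/2 = (½)*126 = 63)
f(Q) = 63
n(j) = 2*j
f(0)*(-462 + n(11)) = 63*(-462 + 2*11) = 63*(-462 + 22) = 63*(-440) = -27720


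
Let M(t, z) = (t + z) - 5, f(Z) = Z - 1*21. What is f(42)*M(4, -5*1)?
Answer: -126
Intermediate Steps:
f(Z) = -21 + Z (f(Z) = Z - 21 = -21 + Z)
M(t, z) = -5 + t + z
f(42)*M(4, -5*1) = (-21 + 42)*(-5 + 4 - 5*1) = 21*(-5 + 4 - 5) = 21*(-6) = -126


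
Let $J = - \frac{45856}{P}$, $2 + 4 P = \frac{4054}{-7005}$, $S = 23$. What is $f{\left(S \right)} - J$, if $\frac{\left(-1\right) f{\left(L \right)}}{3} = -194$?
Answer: $- \frac{79648242}{1129} \approx -70548.0$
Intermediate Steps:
$P = - \frac{4516}{7005}$ ($P = - \frac{1}{2} + \frac{4054 \frac{1}{-7005}}{4} = - \frac{1}{2} + \frac{4054 \left(- \frac{1}{7005}\right)}{4} = - \frac{1}{2} + \frac{1}{4} \left(- \frac{4054}{7005}\right) = - \frac{1}{2} - \frac{2027}{14010} = - \frac{4516}{7005} \approx -0.64468$)
$f{\left(L \right)} = 582$ ($f{\left(L \right)} = \left(-3\right) \left(-194\right) = 582$)
$J = \frac{80305320}{1129}$ ($J = - \frac{45856}{- \frac{4516}{7005}} = \left(-45856\right) \left(- \frac{7005}{4516}\right) = \frac{80305320}{1129} \approx 71130.0$)
$f{\left(S \right)} - J = 582 - \frac{80305320}{1129} = - \frac{79648242}{1129}$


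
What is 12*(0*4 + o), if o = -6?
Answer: -72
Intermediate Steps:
12*(0*4 + o) = 12*(0*4 - 6) = 12*(0 - 6) = 12*(-6) = -72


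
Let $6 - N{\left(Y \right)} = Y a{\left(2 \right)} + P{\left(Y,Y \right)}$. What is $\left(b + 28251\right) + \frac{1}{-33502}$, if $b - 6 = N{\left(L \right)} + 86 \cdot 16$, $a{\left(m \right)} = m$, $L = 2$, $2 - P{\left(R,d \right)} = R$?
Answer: $\frac{992831769}{33502} \approx 29635.0$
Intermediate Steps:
$P{\left(R,d \right)} = 2 - R$
$N{\left(Y \right)} = 4 - Y$ ($N{\left(Y \right)} = 6 - \left(Y 2 - \left(-2 + Y\right)\right) = 6 - \left(2 Y - \left(-2 + Y\right)\right) = 6 - \left(2 + Y\right) = 4 - Y$)
$b = 1384$ ($b = 6 + \left(\left(4 - 2\right) + 86 \cdot 16\right) = 6 + \left(\left(4 - 2\right) + 1376\right) = 6 + \left(2 + 1376\right) = 6 + 1378 = 1384$)
$\left(b + 28251\right) + \frac{1}{-33502} = \left(1384 + 28251\right) + \frac{1}{-33502} = 29635 - \frac{1}{33502} = \frac{992831769}{33502}$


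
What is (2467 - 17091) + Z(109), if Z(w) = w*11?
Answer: -13425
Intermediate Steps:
Z(w) = 11*w
(2467 - 17091) + Z(109) = (2467 - 17091) + 11*109 = -14624 + 1199 = -13425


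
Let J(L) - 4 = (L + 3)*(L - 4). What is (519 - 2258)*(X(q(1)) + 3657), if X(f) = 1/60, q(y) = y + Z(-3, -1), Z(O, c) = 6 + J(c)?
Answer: -381573119/60 ≈ -6.3596e+6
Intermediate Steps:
J(L) = 4 + (-4 + L)*(3 + L) (J(L) = 4 + (L + 3)*(L - 4) = 4 + (3 + L)*(-4 + L) = 4 + (-4 + L)*(3 + L))
Z(O, c) = -2 + c**2 - c (Z(O, c) = 6 + (-8 + c**2 - c) = -2 + c**2 - c)
q(y) = y (q(y) = y + (-2 + (-1)**2 - 1*(-1)) = y + (-2 + 1 + 1) = y + 0 = y)
X(f) = 1/60
(519 - 2258)*(X(q(1)) + 3657) = (519 - 2258)*(1/60 + 3657) = -1739*219421/60 = -381573119/60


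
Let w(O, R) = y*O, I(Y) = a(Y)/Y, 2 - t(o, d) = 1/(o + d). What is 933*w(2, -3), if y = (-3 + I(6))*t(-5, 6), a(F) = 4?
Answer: -4354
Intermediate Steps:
t(o, d) = 2 - 1/(d + o) (t(o, d) = 2 - 1/(o + d) = 2 - 1/(d + o))
I(Y) = 4/Y
y = -7/3 (y = (-3 + 4/6)*((-1 + 2*6 + 2*(-5))/(6 - 5)) = (-3 + 4*(⅙))*((-1 + 12 - 10)/1) = (-3 + ⅔)*(1*1) = -7/3*1 = -7/3 ≈ -2.3333)
w(O, R) = -7*O/3
933*w(2, -3) = 933*(-7/3*2) = 933*(-14/3) = -4354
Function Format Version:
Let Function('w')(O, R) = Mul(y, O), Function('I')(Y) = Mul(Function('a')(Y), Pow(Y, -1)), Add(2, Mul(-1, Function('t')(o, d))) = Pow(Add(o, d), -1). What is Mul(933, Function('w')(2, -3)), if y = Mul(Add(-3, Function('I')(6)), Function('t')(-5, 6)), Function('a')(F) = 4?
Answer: -4354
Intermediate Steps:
Function('t')(o, d) = Add(2, Mul(-1, Pow(Add(d, o), -1))) (Function('t')(o, d) = Add(2, Mul(-1, Pow(Add(o, d), -1))) = Add(2, Mul(-1, Pow(Add(d, o), -1))))
Function('I')(Y) = Mul(4, Pow(Y, -1))
y = Rational(-7, 3) (y = Mul(Add(-3, Mul(4, Pow(6, -1))), Mul(Pow(Add(6, -5), -1), Add(-1, Mul(2, 6), Mul(2, -5)))) = Mul(Add(-3, Mul(4, Rational(1, 6))), Mul(Pow(1, -1), Add(-1, 12, -10))) = Mul(Add(-3, Rational(2, 3)), Mul(1, 1)) = Mul(Rational(-7, 3), 1) = Rational(-7, 3) ≈ -2.3333)
Function('w')(O, R) = Mul(Rational(-7, 3), O)
Mul(933, Function('w')(2, -3)) = Mul(933, Mul(Rational(-7, 3), 2)) = Mul(933, Rational(-14, 3)) = -4354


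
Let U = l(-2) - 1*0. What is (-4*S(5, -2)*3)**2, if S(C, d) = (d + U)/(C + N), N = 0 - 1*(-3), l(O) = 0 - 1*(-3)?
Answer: 9/4 ≈ 2.2500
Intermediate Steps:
l(O) = 3 (l(O) = 0 + 3 = 3)
U = 3 (U = 3 - 1*0 = 3 + 0 = 3)
N = 3 (N = 0 + 3 = 3)
S(C, d) = (3 + d)/(3 + C) (S(C, d) = (d + 3)/(C + 3) = (3 + d)/(3 + C))
(-4*S(5, -2)*3)**2 = (-4*(3 - 2)/(3 + 5)*3)**2 = (-4*1/8*3)**2 = (-4*(1/8)*1*3)**2 = (-3/2)**2 = 9/4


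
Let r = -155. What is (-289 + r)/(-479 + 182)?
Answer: 148/99 ≈ 1.4949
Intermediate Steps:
(-289 + r)/(-479 + 182) = (-289 - 155)/(-479 + 182) = -444/(-297) = -444*(-1/297) = 148/99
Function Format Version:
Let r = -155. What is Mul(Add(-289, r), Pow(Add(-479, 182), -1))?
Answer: Rational(148, 99) ≈ 1.4949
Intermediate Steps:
Mul(Add(-289, r), Pow(Add(-479, 182), -1)) = Mul(Add(-289, -155), Pow(Add(-479, 182), -1)) = Mul(-444, Pow(-297, -1)) = Mul(-444, Rational(-1, 297)) = Rational(148, 99)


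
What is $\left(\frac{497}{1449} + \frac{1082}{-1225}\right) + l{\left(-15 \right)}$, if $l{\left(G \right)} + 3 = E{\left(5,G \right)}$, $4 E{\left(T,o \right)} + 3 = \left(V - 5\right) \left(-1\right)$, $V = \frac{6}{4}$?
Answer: $- \frac{6928217}{2028600} \approx -3.4153$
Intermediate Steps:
$V = \frac{3}{2}$ ($V = 6 \cdot \frac{1}{4} = \frac{3}{2} \approx 1.5$)
$E{\left(T,o \right)} = \frac{1}{8}$ ($E{\left(T,o \right)} = - \frac{3}{4} + \frac{\left(\frac{3}{2} - 5\right) \left(-1\right)}{4} = - \frac{3}{4} + \frac{\left(- \frac{7}{2}\right) \left(-1\right)}{4} = - \frac{3}{4} + \frac{1}{4} \cdot \frac{7}{2} = - \frac{3}{4} + \frac{7}{8} = \frac{1}{8}$)
$l{\left(G \right)} = - \frac{23}{8}$ ($l{\left(G \right)} = -3 + \frac{1}{8} = - \frac{23}{8}$)
$\left(\frac{497}{1449} + \frac{1082}{-1225}\right) + l{\left(-15 \right)} = \left(\frac{497}{1449} + \frac{1082}{-1225}\right) - \frac{23}{8} = \left(497 \cdot \frac{1}{1449} + 1082 \left(- \frac{1}{1225}\right)\right) - \frac{23}{8} = \left(\frac{71}{207} - \frac{1082}{1225}\right) - \frac{23}{8} = - \frac{136999}{253575} - \frac{23}{8} = - \frac{6928217}{2028600}$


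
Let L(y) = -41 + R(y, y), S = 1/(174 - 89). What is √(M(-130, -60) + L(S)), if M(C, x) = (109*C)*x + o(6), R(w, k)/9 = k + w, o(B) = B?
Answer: √6142443655/85 ≈ 922.04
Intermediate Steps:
R(w, k) = 9*k + 9*w (R(w, k) = 9*(k + w) = 9*k + 9*w)
M(C, x) = 6 + 109*C*x (M(C, x) = (109*C)*x + 6 = 109*C*x + 6 = 6 + 109*C*x)
S = 1/85 ≈ 0.011765
L(y) = -41 + 18*y (L(y) = -41 + (9*y + 9*y) = -41 + 18*y)
√(M(-130, -60) + L(S)) = √((6 + 109*(-130)*(-60)) + (-41 + 18*(1/85))) = √((6 + 850200) + (-41 + 18/85)) = √(850206 - 3467/85) = √(72264043/85) = √6142443655/85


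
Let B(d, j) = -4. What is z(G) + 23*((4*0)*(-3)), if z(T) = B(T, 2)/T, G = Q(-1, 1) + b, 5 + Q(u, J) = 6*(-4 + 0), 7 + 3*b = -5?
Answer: 4/33 ≈ 0.12121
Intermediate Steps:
b = -4 (b = -7/3 + (⅓)*(-5) = -7/3 - 5/3 = -4)
Q(u, J) = -29 (Q(u, J) = -5 + 6*(-4 + 0) = -5 + 6*(-4) = -5 - 24 = -29)
G = -33 (G = -29 - 4 = -33)
z(T) = -4/T
z(G) + 23*((4*0)*(-3)) = -4/(-33) + 23*((4*0)*(-3)) = -4*(-1/33) + 23*(0*(-3)) = 4/33 + 23*0 = 4/33 + 0 = 4/33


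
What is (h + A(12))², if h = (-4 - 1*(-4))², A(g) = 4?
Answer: 16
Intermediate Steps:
h = 0 (h = (-4 + 4)² = 0² = 0)
(h + A(12))² = (0 + 4)² = 4² = 16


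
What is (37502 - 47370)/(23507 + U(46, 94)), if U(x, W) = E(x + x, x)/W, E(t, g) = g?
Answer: -115949/276213 ≈ -0.41978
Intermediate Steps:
U(x, W) = x/W
(37502 - 47370)/(23507 + U(46, 94)) = (37502 - 47370)/(23507 + 46/94) = -9868/(23507 + 46*(1/94)) = -9868/(23507 + 23/47) = -9868/1104852/47 = -9868*47/1104852 = -115949/276213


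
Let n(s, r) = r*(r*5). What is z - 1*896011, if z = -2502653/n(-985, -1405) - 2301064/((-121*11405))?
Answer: -2440877389816939428/2724164370125 ≈ -8.9601e+5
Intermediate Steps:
n(s, r) = 5*r² (n(s, r) = r*(5*r) = 5*r²)
z = 3851623131947/2724164370125 (z = -2502653/(5*(-1405)²) - 2301064/((-121*11405)) = -2502653/(5*1974025) - 2301064/(-1380005) = -2502653/9870125 - 2301064*(-1/1380005) = -2502653*1/9870125 + 2301064/1380005 = -2502653/9870125 + 2301064/1380005 = 3851623131947/2724164370125 ≈ 1.4139)
z - 1*896011 = 3851623131947/2724164370125 - 1*896011 = 3851623131947/2724164370125 - 896011 = -2440877389816939428/2724164370125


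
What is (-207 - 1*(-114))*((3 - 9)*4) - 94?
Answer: 2138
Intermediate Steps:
(-207 - 1*(-114))*((3 - 9)*4) - 94 = (-207 + 114)*(-6*4) - 94 = -93*(-24) - 94 = 2232 - 94 = 2138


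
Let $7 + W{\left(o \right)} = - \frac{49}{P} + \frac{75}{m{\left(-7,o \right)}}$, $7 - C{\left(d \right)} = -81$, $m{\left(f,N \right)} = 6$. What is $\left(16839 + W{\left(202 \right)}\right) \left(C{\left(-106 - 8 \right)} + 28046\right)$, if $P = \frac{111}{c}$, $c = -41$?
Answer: $\frac{17553257433}{37} \approx 4.7441 \cdot 10^{8}$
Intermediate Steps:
$C{\left(d \right)} = 88$ ($C{\left(d \right)} = 7 - -81 = 7 + 81 = 88$)
$P = - \frac{111}{41}$ ($P = \frac{111}{-41} = 111 \left(- \frac{1}{41}\right) = - \frac{111}{41} \approx -2.7073$)
$W{\left(o \right)} = \frac{5239}{222}$ ($W{\left(o \right)} = -7 + \left(- \frac{49}{- \frac{111}{41}} + \frac{75}{6}\right) = -7 + \left(\left(-49\right) \left(- \frac{41}{111}\right) + 75 \cdot \frac{1}{6}\right) = -7 + \left(\frac{2009}{111} + \frac{25}{2}\right) = -7 + \frac{6793}{222} = \frac{5239}{222}$)
$\left(16839 + W{\left(202 \right)}\right) \left(C{\left(-106 - 8 \right)} + 28046\right) = \left(16839 + \frac{5239}{222}\right) \left(88 + 28046\right) = \frac{3743497}{222} \cdot 28134 = \frac{17553257433}{37}$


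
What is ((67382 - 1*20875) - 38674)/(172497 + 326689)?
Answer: 7833/499186 ≈ 0.015692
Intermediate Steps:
((67382 - 1*20875) - 38674)/(172497 + 326689) = ((67382 - 20875) - 38674)/499186 = (46507 - 38674)*(1/499186) = 7833*(1/499186) = 7833/499186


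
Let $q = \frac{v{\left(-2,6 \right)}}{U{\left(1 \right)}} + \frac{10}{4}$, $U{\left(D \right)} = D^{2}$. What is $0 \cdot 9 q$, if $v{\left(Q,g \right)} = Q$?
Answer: $0$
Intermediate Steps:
$q = \frac{1}{2}$ ($q = - \frac{2}{1^{2}} + \frac{10}{4} = - \frac{2}{1} + 10 \cdot \frac{1}{4} = \left(-2\right) 1 + \frac{5}{2} = -2 + \frac{5}{2} = \frac{1}{2} \approx 0.5$)
$0 \cdot 9 q = 0 \cdot 9 \cdot \frac{1}{2} = 0 \cdot \frac{1}{2} = 0$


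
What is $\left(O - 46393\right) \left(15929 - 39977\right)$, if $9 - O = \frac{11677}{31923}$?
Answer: $\frac{3956505507248}{3547} \approx 1.1155 \cdot 10^{9}$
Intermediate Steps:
$O = \frac{275630}{31923}$ ($O = 9 - \frac{11677}{31923} = \frac{275630}{31923} \approx 8.6342$)
$\left(O - 46393\right) \left(15929 - 39977\right) = \left(\frac{275630}{31923} - 46393\right) \left(15929 - 39977\right) = \left(- \frac{1480728109}{31923}\right) \left(-24048\right) = \frac{3956505507248}{3547}$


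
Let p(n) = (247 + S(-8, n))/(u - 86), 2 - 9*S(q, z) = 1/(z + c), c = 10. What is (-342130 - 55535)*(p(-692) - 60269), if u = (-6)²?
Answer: 163467475970187/6820 ≈ 2.3969e+10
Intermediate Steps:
u = 36
S(q, z) = 2/9 - 1/(9*(10 + z)) (S(q, z) = 2/9 - 1/(9*(z + 10)) = 2/9 - 1/(9*(10 + z)))
p(n) = -247/50 - (19 + 2*n)/(450*(10 + n)) (p(n) = (247 + (19 + 2*n)/(9*(10 + n)))/(36 - 86) = (247 + (19 + 2*n)/(9*(10 + n)))/(-50) = (247 + (19 + 2*n)/(9*(10 + n)))*(-1/50) = -247/50 - (19 + 2*n)/(450*(10 + n)))
(-342130 - 55535)*(p(-692) - 60269) = (-342130 - 55535)*((-22249 - 2225*(-692))/(450*(10 - 692)) - 60269) = -397665*((1/450)*(-22249 + 1539700)/(-682) - 60269) = -397665*((1/450)*(-1/682)*1517451 - 60269) = -397665*(-505817/102300 - 60269) = -397665*(-6166024517/102300) = 163467475970187/6820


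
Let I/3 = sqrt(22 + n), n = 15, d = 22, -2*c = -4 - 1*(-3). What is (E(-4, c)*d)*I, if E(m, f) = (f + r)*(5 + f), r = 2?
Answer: 1815*sqrt(37)/2 ≈ 5520.1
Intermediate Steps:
c = 1/2 (c = -(-4 - 1*(-3))/2 = -(-4 + 3)/2 = -1/2*(-1) = 1/2 ≈ 0.50000)
E(m, f) = (2 + f)*(5 + f) (E(m, f) = (f + 2)*(5 + f) = (2 + f)*(5 + f))
I = 3*sqrt(37) (I = 3*sqrt(22 + 15) = 3*sqrt(37) ≈ 18.248)
(E(-4, c)*d)*I = ((10 + (1/2)**2 + 7*(1/2))*22)*(3*sqrt(37)) = ((10 + 1/4 + 7/2)*22)*(3*sqrt(37)) = ((55/4)*22)*(3*sqrt(37)) = 605*(3*sqrt(37))/2 = 1815*sqrt(37)/2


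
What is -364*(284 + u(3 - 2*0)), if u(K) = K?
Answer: -104468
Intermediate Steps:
-364*(284 + u(3 - 2*0)) = -364*(284 + (3 - 2*0)) = -364*(284 + (3 + 0)) = -364*(284 + 3) = -364*287 = -104468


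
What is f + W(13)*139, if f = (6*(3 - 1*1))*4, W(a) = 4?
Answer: 604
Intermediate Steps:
f = 48 (f = (6*(3 - 1))*4 = (6*2)*4 = 12*4 = 48)
f + W(13)*139 = 48 + 4*139 = 48 + 556 = 604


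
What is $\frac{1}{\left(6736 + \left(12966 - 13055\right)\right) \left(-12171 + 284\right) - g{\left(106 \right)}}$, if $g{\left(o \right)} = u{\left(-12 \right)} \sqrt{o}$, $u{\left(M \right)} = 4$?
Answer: $- \frac{79012889}{6243036628124625} + \frac{4 \sqrt{106}}{6243036628124625} \approx -1.2656 \cdot 10^{-8}$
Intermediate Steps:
$g{\left(o \right)} = 4 \sqrt{o}$
$\frac{1}{\left(6736 + \left(12966 - 13055\right)\right) \left(-12171 + 284\right) - g{\left(106 \right)}} = \frac{1}{\left(6736 + \left(12966 - 13055\right)\right) \left(-12171 + 284\right) - 4 \sqrt{106}} = \frac{1}{\left(6736 - 89\right) \left(-11887\right) - 4 \sqrt{106}} = \frac{1}{6647 \left(-11887\right) - 4 \sqrt{106}} = \frac{1}{-79012889 - 4 \sqrt{106}}$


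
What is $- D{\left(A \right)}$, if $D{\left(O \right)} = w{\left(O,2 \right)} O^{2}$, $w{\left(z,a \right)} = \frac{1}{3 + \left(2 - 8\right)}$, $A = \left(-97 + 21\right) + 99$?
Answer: $\frac{529}{3} \approx 176.33$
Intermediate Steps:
$A = 23$ ($A = -76 + 99 = 23$)
$w{\left(z,a \right)} = - \frac{1}{3}$ ($w{\left(z,a \right)} = \frac{1}{3 + \left(2 - 8\right)} = \frac{1}{3 - 6} = \frac{1}{-3} = - \frac{1}{3}$)
$D{\left(O \right)} = - \frac{O^{2}}{3}$
$- D{\left(A \right)} = - \frac{\left(-1\right) 23^{2}}{3} = - \frac{\left(-1\right) 529}{3} = \left(-1\right) \left(- \frac{529}{3}\right) = \frac{529}{3}$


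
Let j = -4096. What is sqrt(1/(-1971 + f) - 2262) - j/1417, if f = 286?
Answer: 4096/1417 + I*sqrt(6422328635)/1685 ≈ 2.8906 + 47.56*I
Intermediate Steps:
sqrt(1/(-1971 + f) - 2262) - j/1417 = sqrt(1/(-1971 + 286) - 2262) - (-4096)/1417 = sqrt(1/(-1685) - 2262) - (-4096)/1417 = sqrt(-1/1685 - 2262) - 1*(-4096/1417) = sqrt(-3811471/1685) + 4096/1417 = I*sqrt(6422328635)/1685 + 4096/1417 = 4096/1417 + I*sqrt(6422328635)/1685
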